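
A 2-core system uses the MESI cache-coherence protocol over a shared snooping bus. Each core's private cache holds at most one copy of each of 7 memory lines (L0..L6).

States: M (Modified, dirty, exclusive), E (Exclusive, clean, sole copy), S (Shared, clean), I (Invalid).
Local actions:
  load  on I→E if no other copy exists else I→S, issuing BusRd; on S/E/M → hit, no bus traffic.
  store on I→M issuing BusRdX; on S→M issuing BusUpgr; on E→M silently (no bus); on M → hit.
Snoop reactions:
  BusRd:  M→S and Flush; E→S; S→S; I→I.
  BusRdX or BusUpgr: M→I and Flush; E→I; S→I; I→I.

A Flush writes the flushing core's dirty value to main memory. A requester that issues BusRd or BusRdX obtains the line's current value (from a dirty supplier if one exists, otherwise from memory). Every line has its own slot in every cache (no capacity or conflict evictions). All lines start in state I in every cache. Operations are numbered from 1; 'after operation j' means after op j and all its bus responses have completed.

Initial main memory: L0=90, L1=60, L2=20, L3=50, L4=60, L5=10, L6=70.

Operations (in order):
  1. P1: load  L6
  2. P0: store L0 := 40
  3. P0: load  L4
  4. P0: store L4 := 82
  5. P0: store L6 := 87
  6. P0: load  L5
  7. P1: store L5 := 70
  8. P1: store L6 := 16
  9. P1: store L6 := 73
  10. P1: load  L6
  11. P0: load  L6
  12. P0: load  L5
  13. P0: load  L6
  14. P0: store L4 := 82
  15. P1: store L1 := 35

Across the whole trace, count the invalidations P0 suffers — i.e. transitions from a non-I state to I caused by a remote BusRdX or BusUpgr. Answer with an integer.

1. P1: load  L6  bus=[BusRd]  L6: P0=I P1=E  mem[L6]=70
2. P0: store L0 := 40  bus=[BusRdX]  L0: P0=M P1=I  mem[L0]=90
3. P0: load  L4  bus=[BusRd]  L4: P0=E P1=I  mem[L4]=60
4. P0: store L4 := 82  bus=[-]  L4: P0=M P1=I  mem[L4]=60
5. P0: store L6 := 87  bus=[BusRdX]  L6: P0=M P1=I  mem[L6]=70
6. P0: load  L5  bus=[BusRd]  L5: P0=E P1=I  mem[L5]=10
7. P1: store L5 := 70  bus=[BusRdX]  L5: P0=I P1=M  mem[L5]=10
8. P1: store L6 := 16  bus=[BusRdX,Flush]  L6: P0=I P1=M  mem[L6]=87
9. P1: store L6 := 73  bus=[-]  L6: P0=I P1=M  mem[L6]=87
10. P1: load  L6  bus=[-]  L6: P0=I P1=M  mem[L6]=87
11. P0: load  L6  bus=[BusRd,Flush]  L6: P0=S P1=S  mem[L6]=73
12. P0: load  L5  bus=[BusRd,Flush]  L5: P0=S P1=S  mem[L5]=70
13. P0: load  L6  bus=[-]  L6: P0=S P1=S  mem[L6]=73
14. P0: store L4 := 82  bus=[-]  L4: P0=M P1=I  mem[L4]=60
15. P1: store L1 := 35  bus=[BusRdX]  L1: P0=I P1=M  mem[L1]=60

invalidations = 2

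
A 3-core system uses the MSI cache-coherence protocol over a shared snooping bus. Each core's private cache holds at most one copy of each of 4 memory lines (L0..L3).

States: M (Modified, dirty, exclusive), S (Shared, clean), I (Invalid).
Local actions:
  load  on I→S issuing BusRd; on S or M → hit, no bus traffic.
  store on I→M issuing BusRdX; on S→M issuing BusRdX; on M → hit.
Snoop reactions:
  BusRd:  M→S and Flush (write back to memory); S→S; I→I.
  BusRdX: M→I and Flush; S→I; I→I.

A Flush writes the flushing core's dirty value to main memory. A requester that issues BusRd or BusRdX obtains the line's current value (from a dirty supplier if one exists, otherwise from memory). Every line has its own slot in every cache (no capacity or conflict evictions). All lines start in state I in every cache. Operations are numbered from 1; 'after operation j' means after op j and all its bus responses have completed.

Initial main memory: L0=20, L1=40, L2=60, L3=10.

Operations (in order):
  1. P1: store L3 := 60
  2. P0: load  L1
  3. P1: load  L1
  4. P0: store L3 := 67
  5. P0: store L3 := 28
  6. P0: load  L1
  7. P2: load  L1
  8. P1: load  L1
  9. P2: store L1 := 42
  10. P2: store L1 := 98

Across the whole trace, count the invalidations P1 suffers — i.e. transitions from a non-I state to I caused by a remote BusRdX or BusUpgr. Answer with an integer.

[1] P1: store L3 := 60 | P0:I, P1:M(60), P2:I | bus: BusRdX
[2] P0: load  L1 | P0:S(40), P1:I, P2:I | bus: BusRd
[3] P1: load  L1 | P0:S(40), P1:S(40), P2:I | bus: BusRd
[4] P0: store L3 := 67 | P0:M(67), P1:I, P2:I | bus: BusRdX,Flush
[5] P0: store L3 := 28 | P0:M(28), P1:I, P2:I | bus: none
[6] P0: load  L1 | P0:S(40), P1:S(40), P2:I | bus: none
[7] P2: load  L1 | P0:S(40), P1:S(40), P2:S(40) | bus: BusRd
[8] P1: load  L1 | P0:S(40), P1:S(40), P2:S(40) | bus: none
[9] P2: store L1 := 42 | P0:I, P1:I, P2:M(42) | bus: BusRdX
[10] P2: store L1 := 98 | P0:I, P1:I, P2:M(98) | bus: none

invalidations = 2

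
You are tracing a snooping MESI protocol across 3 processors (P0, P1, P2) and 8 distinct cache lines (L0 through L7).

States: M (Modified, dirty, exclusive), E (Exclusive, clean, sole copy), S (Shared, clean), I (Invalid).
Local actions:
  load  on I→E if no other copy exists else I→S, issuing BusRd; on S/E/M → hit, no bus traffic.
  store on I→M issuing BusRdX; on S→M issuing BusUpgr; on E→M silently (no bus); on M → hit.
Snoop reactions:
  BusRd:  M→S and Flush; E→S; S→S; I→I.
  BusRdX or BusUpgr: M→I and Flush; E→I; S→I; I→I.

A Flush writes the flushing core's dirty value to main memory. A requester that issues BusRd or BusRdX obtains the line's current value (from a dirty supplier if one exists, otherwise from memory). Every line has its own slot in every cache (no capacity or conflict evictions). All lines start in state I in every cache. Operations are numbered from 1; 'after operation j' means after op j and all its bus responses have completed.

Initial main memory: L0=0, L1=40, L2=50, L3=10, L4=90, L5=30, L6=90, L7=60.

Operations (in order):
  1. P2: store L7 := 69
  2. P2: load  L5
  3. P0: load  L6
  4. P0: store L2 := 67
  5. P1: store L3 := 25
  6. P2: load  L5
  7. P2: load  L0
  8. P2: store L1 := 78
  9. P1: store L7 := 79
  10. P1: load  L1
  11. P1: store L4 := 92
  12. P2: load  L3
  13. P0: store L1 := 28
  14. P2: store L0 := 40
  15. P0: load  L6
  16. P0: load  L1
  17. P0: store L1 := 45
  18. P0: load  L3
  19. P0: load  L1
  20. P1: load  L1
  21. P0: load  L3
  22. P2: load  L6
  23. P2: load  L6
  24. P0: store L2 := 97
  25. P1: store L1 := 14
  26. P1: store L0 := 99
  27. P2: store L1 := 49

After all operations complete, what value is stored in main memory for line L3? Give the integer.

step 1: P2: store L7 := 69  ⟶  IIM  (L7)  txn=BusRdX  M[L7]=60
step 2: P2: load  L5  ⟶  IIE  (L5)  txn=BusRd  M[L5]=30
step 3: P0: load  L6  ⟶  EII  (L6)  txn=BusRd  M[L6]=90
step 4: P0: store L2 := 67  ⟶  MII  (L2)  txn=BusRdX  M[L2]=50
step 5: P1: store L3 := 25  ⟶  IMI  (L3)  txn=BusRdX  M[L3]=10
step 6: P2: load  L5  ⟶  IIE  (L5)  txn=∅  M[L5]=30
step 7: P2: load  L0  ⟶  IIE  (L0)  txn=BusRd  M[L0]=0
step 8: P2: store L1 := 78  ⟶  IIM  (L1)  txn=BusRdX  M[L1]=40
step 9: P1: store L7 := 79  ⟶  IMI  (L7)  txn=BusRdX+Flush  M[L7]=69
step 10: P1: load  L1  ⟶  ISS  (L1)  txn=BusRd+Flush  M[L1]=78
step 11: P1: store L4 := 92  ⟶  IMI  (L4)  txn=BusRdX  M[L4]=90
step 12: P2: load  L3  ⟶  ISS  (L3)  txn=BusRd+Flush  M[L3]=25
step 13: P0: store L1 := 28  ⟶  MII  (L1)  txn=BusRdX  M[L1]=78
step 14: P2: store L0 := 40  ⟶  IIM  (L0)  txn=∅  M[L0]=0
step 15: P0: load  L6  ⟶  EII  (L6)  txn=∅  M[L6]=90
step 16: P0: load  L1  ⟶  MII  (L1)  txn=∅  M[L1]=78
step 17: P0: store L1 := 45  ⟶  MII  (L1)  txn=∅  M[L1]=78
step 18: P0: load  L3  ⟶  SSS  (L3)  txn=BusRd  M[L3]=25
step 19: P0: load  L1  ⟶  MII  (L1)  txn=∅  M[L1]=78
step 20: P1: load  L1  ⟶  SSI  (L1)  txn=BusRd+Flush  M[L1]=45
step 21: P0: load  L3  ⟶  SSS  (L3)  txn=∅  M[L3]=25
step 22: P2: load  L6  ⟶  SIS  (L6)  txn=BusRd  M[L6]=90
step 23: P2: load  L6  ⟶  SIS  (L6)  txn=∅  M[L6]=90
step 24: P0: store L2 := 97  ⟶  MII  (L2)  txn=∅  M[L2]=50
step 25: P1: store L1 := 14  ⟶  IMI  (L1)  txn=BusUpgr  M[L1]=45
step 26: P1: store L0 := 99  ⟶  IMI  (L0)  txn=BusRdX+Flush  M[L0]=40
step 27: P2: store L1 := 49  ⟶  IIM  (L1)  txn=BusRdX+Flush  M[L1]=14

memory[L3] = 25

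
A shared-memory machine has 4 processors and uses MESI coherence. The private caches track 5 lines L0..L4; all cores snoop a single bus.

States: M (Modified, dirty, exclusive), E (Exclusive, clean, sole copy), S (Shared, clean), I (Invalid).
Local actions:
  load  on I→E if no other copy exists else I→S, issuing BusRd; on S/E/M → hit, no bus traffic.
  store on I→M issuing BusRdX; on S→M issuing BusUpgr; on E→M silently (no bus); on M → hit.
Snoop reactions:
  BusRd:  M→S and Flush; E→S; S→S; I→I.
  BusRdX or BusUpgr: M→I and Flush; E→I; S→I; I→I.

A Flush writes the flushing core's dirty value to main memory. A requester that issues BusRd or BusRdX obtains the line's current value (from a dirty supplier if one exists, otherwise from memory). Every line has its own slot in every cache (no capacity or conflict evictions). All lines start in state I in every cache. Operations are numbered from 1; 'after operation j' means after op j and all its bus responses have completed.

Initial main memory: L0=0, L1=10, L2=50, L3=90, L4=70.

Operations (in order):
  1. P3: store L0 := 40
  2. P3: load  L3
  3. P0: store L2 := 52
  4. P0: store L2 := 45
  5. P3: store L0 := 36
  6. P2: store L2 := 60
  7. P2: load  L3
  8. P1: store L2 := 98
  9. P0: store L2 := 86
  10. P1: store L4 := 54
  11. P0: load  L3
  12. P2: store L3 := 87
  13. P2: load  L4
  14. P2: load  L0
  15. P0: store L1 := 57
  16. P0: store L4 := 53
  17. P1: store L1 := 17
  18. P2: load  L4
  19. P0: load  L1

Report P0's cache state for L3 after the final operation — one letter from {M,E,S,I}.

  op1 P3: store L0 := 40 → I/I/I/M on L0; bus BusRdX; mem=0
  op2 P3: load  L3 → I/I/I/E on L3; bus BusRd; mem=90
  op3 P0: store L2 := 52 → M/I/I/I on L2; bus BusRdX; mem=50
  op4 P0: store L2 := 45 → M/I/I/I on L2; bus (none); mem=50
  op5 P3: store L0 := 36 → I/I/I/M on L0; bus (none); mem=0
  op6 P2: store L2 := 60 → I/I/M/I on L2; bus BusRdX Flush; mem=45
  op7 P2: load  L3 → I/I/S/S on L3; bus BusRd; mem=90
  op8 P1: store L2 := 98 → I/M/I/I on L2; bus BusRdX Flush; mem=60
  op9 P0: store L2 := 86 → M/I/I/I on L2; bus BusRdX Flush; mem=98
  op10 P1: store L4 := 54 → I/M/I/I on L4; bus BusRdX; mem=70
  op11 P0: load  L3 → S/I/S/S on L3; bus BusRd; mem=90
  op12 P2: store L3 := 87 → I/I/M/I on L3; bus BusUpgr; mem=90
  op13 P2: load  L4 → I/S/S/I on L4; bus BusRd Flush; mem=54
  op14 P2: load  L0 → I/I/S/S on L0; bus BusRd Flush; mem=36
  op15 P0: store L1 := 57 → M/I/I/I on L1; bus BusRdX; mem=10
  op16 P0: store L4 := 53 → M/I/I/I on L4; bus BusRdX; mem=54
  op17 P1: store L1 := 17 → I/M/I/I on L1; bus BusRdX Flush; mem=57
  op18 P2: load  L4 → S/I/S/I on L4; bus BusRd Flush; mem=53
  op19 P0: load  L1 → S/S/I/I on L1; bus BusRd Flush; mem=17

state = I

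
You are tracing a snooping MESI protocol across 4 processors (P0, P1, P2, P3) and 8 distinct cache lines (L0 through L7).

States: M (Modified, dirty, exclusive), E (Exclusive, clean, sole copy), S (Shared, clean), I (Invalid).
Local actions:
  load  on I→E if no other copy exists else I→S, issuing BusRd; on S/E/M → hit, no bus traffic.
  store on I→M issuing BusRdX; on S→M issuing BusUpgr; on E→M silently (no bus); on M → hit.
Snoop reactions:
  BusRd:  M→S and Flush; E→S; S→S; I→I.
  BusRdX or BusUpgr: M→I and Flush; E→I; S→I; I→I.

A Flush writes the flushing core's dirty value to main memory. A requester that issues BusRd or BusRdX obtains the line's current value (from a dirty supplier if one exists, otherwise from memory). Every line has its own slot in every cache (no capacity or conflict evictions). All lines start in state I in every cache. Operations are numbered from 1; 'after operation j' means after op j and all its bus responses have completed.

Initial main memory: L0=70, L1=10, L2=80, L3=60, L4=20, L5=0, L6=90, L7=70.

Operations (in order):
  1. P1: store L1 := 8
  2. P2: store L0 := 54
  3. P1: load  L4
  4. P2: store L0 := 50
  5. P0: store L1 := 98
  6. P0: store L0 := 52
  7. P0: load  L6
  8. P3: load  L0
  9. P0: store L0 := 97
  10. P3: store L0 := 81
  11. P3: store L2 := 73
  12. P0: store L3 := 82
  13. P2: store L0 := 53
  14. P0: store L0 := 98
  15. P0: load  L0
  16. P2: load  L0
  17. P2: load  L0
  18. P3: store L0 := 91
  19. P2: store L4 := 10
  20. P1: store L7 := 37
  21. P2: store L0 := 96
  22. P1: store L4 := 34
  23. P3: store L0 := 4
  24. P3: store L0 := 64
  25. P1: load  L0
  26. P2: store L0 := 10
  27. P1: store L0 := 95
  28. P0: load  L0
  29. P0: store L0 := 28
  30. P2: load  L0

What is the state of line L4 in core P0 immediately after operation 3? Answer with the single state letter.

state = I

step 1: P1: store L1 := 8  ⟶  IMII  (L1)  txn=BusRdX  M[L1]=10
step 2: P2: store L0 := 54  ⟶  IIMI  (L0)  txn=BusRdX  M[L0]=70
step 3: P1: load  L4  ⟶  IEII  (L4)  txn=BusRd  M[L4]=20
step 4: P2: store L0 := 50  ⟶  IIMI  (L0)  txn=∅  M[L0]=70
step 5: P0: store L1 := 98  ⟶  MIII  (L1)  txn=BusRdX+Flush  M[L1]=8
step 6: P0: store L0 := 52  ⟶  MIII  (L0)  txn=BusRdX+Flush  M[L0]=50
step 7: P0: load  L6  ⟶  EIII  (L6)  txn=BusRd  M[L6]=90
step 8: P3: load  L0  ⟶  SIIS  (L0)  txn=BusRd+Flush  M[L0]=52
step 9: P0: store L0 := 97  ⟶  MIII  (L0)  txn=BusUpgr  M[L0]=52
step 10: P3: store L0 := 81  ⟶  IIIM  (L0)  txn=BusRdX+Flush  M[L0]=97
step 11: P3: store L2 := 73  ⟶  IIIM  (L2)  txn=BusRdX  M[L2]=80
step 12: P0: store L3 := 82  ⟶  MIII  (L3)  txn=BusRdX  M[L3]=60
step 13: P2: store L0 := 53  ⟶  IIMI  (L0)  txn=BusRdX+Flush  M[L0]=81
step 14: P0: store L0 := 98  ⟶  MIII  (L0)  txn=BusRdX+Flush  M[L0]=53
step 15: P0: load  L0  ⟶  MIII  (L0)  txn=∅  M[L0]=53
step 16: P2: load  L0  ⟶  SISI  (L0)  txn=BusRd+Flush  M[L0]=98
step 17: P2: load  L0  ⟶  SISI  (L0)  txn=∅  M[L0]=98
step 18: P3: store L0 := 91  ⟶  IIIM  (L0)  txn=BusRdX  M[L0]=98
step 19: P2: store L4 := 10  ⟶  IIMI  (L4)  txn=BusRdX  M[L4]=20
step 20: P1: store L7 := 37  ⟶  IMII  (L7)  txn=BusRdX  M[L7]=70
step 21: P2: store L0 := 96  ⟶  IIMI  (L0)  txn=BusRdX+Flush  M[L0]=91
step 22: P1: store L4 := 34  ⟶  IMII  (L4)  txn=BusRdX+Flush  M[L4]=10
step 23: P3: store L0 := 4  ⟶  IIIM  (L0)  txn=BusRdX+Flush  M[L0]=96
step 24: P3: store L0 := 64  ⟶  IIIM  (L0)  txn=∅  M[L0]=96
step 25: P1: load  L0  ⟶  ISIS  (L0)  txn=BusRd+Flush  M[L0]=64
step 26: P2: store L0 := 10  ⟶  IIMI  (L0)  txn=BusRdX  M[L0]=64
step 27: P1: store L0 := 95  ⟶  IMII  (L0)  txn=BusRdX+Flush  M[L0]=10
step 28: P0: load  L0  ⟶  SSII  (L0)  txn=BusRd+Flush  M[L0]=95
step 29: P0: store L0 := 28  ⟶  MIII  (L0)  txn=BusUpgr  M[L0]=95
step 30: P2: load  L0  ⟶  SISI  (L0)  txn=BusRd+Flush  M[L0]=28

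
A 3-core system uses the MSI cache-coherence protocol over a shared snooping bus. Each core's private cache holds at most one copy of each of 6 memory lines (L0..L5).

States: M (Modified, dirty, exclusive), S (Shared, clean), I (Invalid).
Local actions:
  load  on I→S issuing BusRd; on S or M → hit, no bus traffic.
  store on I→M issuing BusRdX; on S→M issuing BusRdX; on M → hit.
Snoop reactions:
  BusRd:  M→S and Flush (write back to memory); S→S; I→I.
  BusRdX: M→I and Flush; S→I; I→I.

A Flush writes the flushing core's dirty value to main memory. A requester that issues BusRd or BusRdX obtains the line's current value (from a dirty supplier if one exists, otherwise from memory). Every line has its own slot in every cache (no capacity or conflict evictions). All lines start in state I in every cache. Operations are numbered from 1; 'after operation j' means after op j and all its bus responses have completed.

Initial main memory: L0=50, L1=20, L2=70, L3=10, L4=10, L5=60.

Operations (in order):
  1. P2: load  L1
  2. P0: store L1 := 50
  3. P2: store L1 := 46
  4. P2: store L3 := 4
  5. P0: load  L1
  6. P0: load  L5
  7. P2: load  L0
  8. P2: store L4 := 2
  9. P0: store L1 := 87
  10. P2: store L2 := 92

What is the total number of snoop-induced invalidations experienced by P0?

invalidations = 1

1. P2: load  L1  bus=[BusRd]  L1: P0=I P1=I P2=S  mem[L1]=20
2. P0: store L1 := 50  bus=[BusRdX]  L1: P0=M P1=I P2=I  mem[L1]=20
3. P2: store L1 := 46  bus=[BusRdX,Flush]  L1: P0=I P1=I P2=M  mem[L1]=50
4. P2: store L3 := 4  bus=[BusRdX]  L3: P0=I P1=I P2=M  mem[L3]=10
5. P0: load  L1  bus=[BusRd,Flush]  L1: P0=S P1=I P2=S  mem[L1]=46
6. P0: load  L5  bus=[BusRd]  L5: P0=S P1=I P2=I  mem[L5]=60
7. P2: load  L0  bus=[BusRd]  L0: P0=I P1=I P2=S  mem[L0]=50
8. P2: store L4 := 2  bus=[BusRdX]  L4: P0=I P1=I P2=M  mem[L4]=10
9. P0: store L1 := 87  bus=[BusRdX]  L1: P0=M P1=I P2=I  mem[L1]=46
10. P2: store L2 := 92  bus=[BusRdX]  L2: P0=I P1=I P2=M  mem[L2]=70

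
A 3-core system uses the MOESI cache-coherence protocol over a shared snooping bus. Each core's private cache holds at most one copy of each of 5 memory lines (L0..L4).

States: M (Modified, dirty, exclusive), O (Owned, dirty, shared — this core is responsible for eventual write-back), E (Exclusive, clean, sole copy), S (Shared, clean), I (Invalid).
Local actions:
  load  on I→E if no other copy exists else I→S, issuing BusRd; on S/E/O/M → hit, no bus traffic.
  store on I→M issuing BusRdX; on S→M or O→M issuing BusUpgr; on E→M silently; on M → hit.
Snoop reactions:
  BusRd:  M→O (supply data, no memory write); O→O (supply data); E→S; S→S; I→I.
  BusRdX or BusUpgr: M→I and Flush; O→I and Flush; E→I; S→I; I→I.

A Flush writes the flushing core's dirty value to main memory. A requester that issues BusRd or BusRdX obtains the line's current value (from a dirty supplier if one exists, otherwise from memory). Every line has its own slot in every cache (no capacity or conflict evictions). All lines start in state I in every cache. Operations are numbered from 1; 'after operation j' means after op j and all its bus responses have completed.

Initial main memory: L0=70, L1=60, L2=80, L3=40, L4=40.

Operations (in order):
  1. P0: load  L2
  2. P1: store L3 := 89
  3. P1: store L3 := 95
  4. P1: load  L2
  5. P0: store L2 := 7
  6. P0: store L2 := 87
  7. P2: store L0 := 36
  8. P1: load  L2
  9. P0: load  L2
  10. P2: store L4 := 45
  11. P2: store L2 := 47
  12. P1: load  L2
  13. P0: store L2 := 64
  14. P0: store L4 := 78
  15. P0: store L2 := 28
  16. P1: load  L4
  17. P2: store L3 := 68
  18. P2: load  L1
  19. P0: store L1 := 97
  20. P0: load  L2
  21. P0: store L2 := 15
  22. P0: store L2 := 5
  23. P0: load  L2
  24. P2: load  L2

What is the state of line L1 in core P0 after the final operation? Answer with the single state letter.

state = M

  op1 P0: load  L2 → E/I/I on L2; bus BusRd; mem=80
  op2 P1: store L3 := 89 → I/M/I on L3; bus BusRdX; mem=40
  op3 P1: store L3 := 95 → I/M/I on L3; bus (none); mem=40
  op4 P1: load  L2 → S/S/I on L2; bus BusRd; mem=80
  op5 P0: store L2 := 7 → M/I/I on L2; bus BusUpgr; mem=80
  op6 P0: store L2 := 87 → M/I/I on L2; bus (none); mem=80
  op7 P2: store L0 := 36 → I/I/M on L0; bus BusRdX; mem=70
  op8 P1: load  L2 → O/S/I on L2; bus BusRd; mem=80
  op9 P0: load  L2 → O/S/I on L2; bus (none); mem=80
  op10 P2: store L4 := 45 → I/I/M on L4; bus BusRdX; mem=40
  op11 P2: store L2 := 47 → I/I/M on L2; bus BusRdX Flush; mem=87
  op12 P1: load  L2 → I/S/O on L2; bus BusRd; mem=87
  op13 P0: store L2 := 64 → M/I/I on L2; bus BusRdX Flush; mem=47
  op14 P0: store L4 := 78 → M/I/I on L4; bus BusRdX Flush; mem=45
  op15 P0: store L2 := 28 → M/I/I on L2; bus (none); mem=47
  op16 P1: load  L4 → O/S/I on L4; bus BusRd; mem=45
  op17 P2: store L3 := 68 → I/I/M on L3; bus BusRdX Flush; mem=95
  op18 P2: load  L1 → I/I/E on L1; bus BusRd; mem=60
  op19 P0: store L1 := 97 → M/I/I on L1; bus BusRdX; mem=60
  op20 P0: load  L2 → M/I/I on L2; bus (none); mem=47
  op21 P0: store L2 := 15 → M/I/I on L2; bus (none); mem=47
  op22 P0: store L2 := 5 → M/I/I on L2; bus (none); mem=47
  op23 P0: load  L2 → M/I/I on L2; bus (none); mem=47
  op24 P2: load  L2 → O/I/S on L2; bus BusRd; mem=47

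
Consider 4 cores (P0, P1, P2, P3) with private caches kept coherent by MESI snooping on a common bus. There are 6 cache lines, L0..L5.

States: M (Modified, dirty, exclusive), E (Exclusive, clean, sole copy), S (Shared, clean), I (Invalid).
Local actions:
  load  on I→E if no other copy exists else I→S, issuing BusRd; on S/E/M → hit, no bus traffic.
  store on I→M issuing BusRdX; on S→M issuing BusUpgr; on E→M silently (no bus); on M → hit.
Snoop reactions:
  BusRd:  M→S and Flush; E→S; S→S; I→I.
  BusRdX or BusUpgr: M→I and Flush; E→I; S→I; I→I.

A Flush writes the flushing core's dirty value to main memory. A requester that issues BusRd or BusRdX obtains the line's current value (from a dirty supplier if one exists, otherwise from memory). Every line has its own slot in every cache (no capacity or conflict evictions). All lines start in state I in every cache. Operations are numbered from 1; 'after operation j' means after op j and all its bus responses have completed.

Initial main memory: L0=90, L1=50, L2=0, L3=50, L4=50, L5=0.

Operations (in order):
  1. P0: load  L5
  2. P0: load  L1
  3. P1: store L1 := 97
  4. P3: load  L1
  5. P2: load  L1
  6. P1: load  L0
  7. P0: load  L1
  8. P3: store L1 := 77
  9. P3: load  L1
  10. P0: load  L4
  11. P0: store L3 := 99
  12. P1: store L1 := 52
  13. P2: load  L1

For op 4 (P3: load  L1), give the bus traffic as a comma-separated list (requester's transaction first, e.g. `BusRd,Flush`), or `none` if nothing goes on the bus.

bus = BusRd,Flush

[1] P0: load  L5 | P0:E(0), P1:I, P2:I, P3:I | bus: BusRd
[2] P0: load  L1 | P0:E(50), P1:I, P2:I, P3:I | bus: BusRd
[3] P1: store L1 := 97 | P0:I, P1:M(97), P2:I, P3:I | bus: BusRdX
[4] P3: load  L1 | P0:I, P1:S(97), P2:I, P3:S(97) | bus: BusRd,Flush
[5] P2: load  L1 | P0:I, P1:S(97), P2:S(97), P3:S(97) | bus: BusRd
[6] P1: load  L0 | P0:I, P1:E(90), P2:I, P3:I | bus: BusRd
[7] P0: load  L1 | P0:S(97), P1:S(97), P2:S(97), P3:S(97) | bus: BusRd
[8] P3: store L1 := 77 | P0:I, P1:I, P2:I, P3:M(77) | bus: BusUpgr
[9] P3: load  L1 | P0:I, P1:I, P2:I, P3:M(77) | bus: none
[10] P0: load  L4 | P0:E(50), P1:I, P2:I, P3:I | bus: BusRd
[11] P0: store L3 := 99 | P0:M(99), P1:I, P2:I, P3:I | bus: BusRdX
[12] P1: store L1 := 52 | P0:I, P1:M(52), P2:I, P3:I | bus: BusRdX,Flush
[13] P2: load  L1 | P0:I, P1:S(52), P2:S(52), P3:I | bus: BusRd,Flush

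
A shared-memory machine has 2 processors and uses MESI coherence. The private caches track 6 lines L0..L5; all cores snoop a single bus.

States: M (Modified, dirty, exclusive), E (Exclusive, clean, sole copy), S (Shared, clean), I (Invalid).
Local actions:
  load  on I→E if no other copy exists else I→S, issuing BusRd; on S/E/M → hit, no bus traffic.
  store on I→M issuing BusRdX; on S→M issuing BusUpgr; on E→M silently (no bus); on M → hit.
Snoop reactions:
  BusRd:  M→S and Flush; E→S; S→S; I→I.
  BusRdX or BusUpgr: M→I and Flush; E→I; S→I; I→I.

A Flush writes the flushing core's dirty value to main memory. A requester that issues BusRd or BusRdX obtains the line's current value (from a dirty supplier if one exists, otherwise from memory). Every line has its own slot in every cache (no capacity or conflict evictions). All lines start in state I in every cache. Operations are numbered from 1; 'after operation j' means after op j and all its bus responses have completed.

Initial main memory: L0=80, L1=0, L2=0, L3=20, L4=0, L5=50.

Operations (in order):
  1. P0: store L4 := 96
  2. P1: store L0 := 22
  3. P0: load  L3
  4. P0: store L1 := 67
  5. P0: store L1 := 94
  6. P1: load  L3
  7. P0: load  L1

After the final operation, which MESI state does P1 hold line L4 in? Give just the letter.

state = I

  op1 P0: store L4 := 96 → M/I on L4; bus BusRdX; mem=0
  op2 P1: store L0 := 22 → I/M on L0; bus BusRdX; mem=80
  op3 P0: load  L3 → E/I on L3; bus BusRd; mem=20
  op4 P0: store L1 := 67 → M/I on L1; bus BusRdX; mem=0
  op5 P0: store L1 := 94 → M/I on L1; bus (none); mem=0
  op6 P1: load  L3 → S/S on L3; bus BusRd; mem=20
  op7 P0: load  L1 → M/I on L1; bus (none); mem=0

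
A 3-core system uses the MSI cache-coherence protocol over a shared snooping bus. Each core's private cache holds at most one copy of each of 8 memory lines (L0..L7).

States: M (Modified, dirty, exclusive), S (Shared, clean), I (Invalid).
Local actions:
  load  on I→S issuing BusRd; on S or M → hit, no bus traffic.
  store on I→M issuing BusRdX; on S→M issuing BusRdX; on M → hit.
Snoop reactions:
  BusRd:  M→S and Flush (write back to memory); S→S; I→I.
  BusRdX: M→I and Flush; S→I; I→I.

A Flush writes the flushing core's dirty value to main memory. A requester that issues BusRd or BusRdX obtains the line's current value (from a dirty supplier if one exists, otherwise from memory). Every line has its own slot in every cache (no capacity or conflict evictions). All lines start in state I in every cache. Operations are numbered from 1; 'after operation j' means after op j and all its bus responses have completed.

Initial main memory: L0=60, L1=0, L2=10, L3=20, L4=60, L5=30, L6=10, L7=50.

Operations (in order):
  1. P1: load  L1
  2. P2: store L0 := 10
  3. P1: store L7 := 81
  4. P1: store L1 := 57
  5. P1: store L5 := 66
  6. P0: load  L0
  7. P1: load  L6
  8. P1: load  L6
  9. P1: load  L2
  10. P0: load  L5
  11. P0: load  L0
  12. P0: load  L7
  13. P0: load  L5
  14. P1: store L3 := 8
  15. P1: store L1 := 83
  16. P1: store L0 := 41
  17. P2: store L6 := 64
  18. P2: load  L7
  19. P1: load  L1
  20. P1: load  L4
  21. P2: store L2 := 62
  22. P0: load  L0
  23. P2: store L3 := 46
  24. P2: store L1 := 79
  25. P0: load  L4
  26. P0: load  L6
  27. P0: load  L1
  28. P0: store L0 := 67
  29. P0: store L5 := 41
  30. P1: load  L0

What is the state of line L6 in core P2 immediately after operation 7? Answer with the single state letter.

1. P1: load  L1  bus=[BusRd]  L1: P0=I P1=S P2=I  mem[L1]=0
2. P2: store L0 := 10  bus=[BusRdX]  L0: P0=I P1=I P2=M  mem[L0]=60
3. P1: store L7 := 81  bus=[BusRdX]  L7: P0=I P1=M P2=I  mem[L7]=50
4. P1: store L1 := 57  bus=[BusRdX]  L1: P0=I P1=M P2=I  mem[L1]=0
5. P1: store L5 := 66  bus=[BusRdX]  L5: P0=I P1=M P2=I  mem[L5]=30
6. P0: load  L0  bus=[BusRd,Flush]  L0: P0=S P1=I P2=S  mem[L0]=10
7. P1: load  L6  bus=[BusRd]  L6: P0=I P1=S P2=I  mem[L6]=10
8. P1: load  L6  bus=[-]  L6: P0=I P1=S P2=I  mem[L6]=10
9. P1: load  L2  bus=[BusRd]  L2: P0=I P1=S P2=I  mem[L2]=10
10. P0: load  L5  bus=[BusRd,Flush]  L5: P0=S P1=S P2=I  mem[L5]=66
11. P0: load  L0  bus=[-]  L0: P0=S P1=I P2=S  mem[L0]=10
12. P0: load  L7  bus=[BusRd,Flush]  L7: P0=S P1=S P2=I  mem[L7]=81
13. P0: load  L5  bus=[-]  L5: P0=S P1=S P2=I  mem[L5]=66
14. P1: store L3 := 8  bus=[BusRdX]  L3: P0=I P1=M P2=I  mem[L3]=20
15. P1: store L1 := 83  bus=[-]  L1: P0=I P1=M P2=I  mem[L1]=0
16. P1: store L0 := 41  bus=[BusRdX]  L0: P0=I P1=M P2=I  mem[L0]=10
17. P2: store L6 := 64  bus=[BusRdX]  L6: P0=I P1=I P2=M  mem[L6]=10
18. P2: load  L7  bus=[BusRd]  L7: P0=S P1=S P2=S  mem[L7]=81
19. P1: load  L1  bus=[-]  L1: P0=I P1=M P2=I  mem[L1]=0
20. P1: load  L4  bus=[BusRd]  L4: P0=I P1=S P2=I  mem[L4]=60
21. P2: store L2 := 62  bus=[BusRdX]  L2: P0=I P1=I P2=M  mem[L2]=10
22. P0: load  L0  bus=[BusRd,Flush]  L0: P0=S P1=S P2=I  mem[L0]=41
23. P2: store L3 := 46  bus=[BusRdX,Flush]  L3: P0=I P1=I P2=M  mem[L3]=8
24. P2: store L1 := 79  bus=[BusRdX,Flush]  L1: P0=I P1=I P2=M  mem[L1]=83
25. P0: load  L4  bus=[BusRd]  L4: P0=S P1=S P2=I  mem[L4]=60
26. P0: load  L6  bus=[BusRd,Flush]  L6: P0=S P1=I P2=S  mem[L6]=64
27. P0: load  L1  bus=[BusRd,Flush]  L1: P0=S P1=I P2=S  mem[L1]=79
28. P0: store L0 := 67  bus=[BusRdX]  L0: P0=M P1=I P2=I  mem[L0]=41
29. P0: store L5 := 41  bus=[BusRdX]  L5: P0=M P1=I P2=I  mem[L5]=66
30. P1: load  L0  bus=[BusRd,Flush]  L0: P0=S P1=S P2=I  mem[L0]=67

state = I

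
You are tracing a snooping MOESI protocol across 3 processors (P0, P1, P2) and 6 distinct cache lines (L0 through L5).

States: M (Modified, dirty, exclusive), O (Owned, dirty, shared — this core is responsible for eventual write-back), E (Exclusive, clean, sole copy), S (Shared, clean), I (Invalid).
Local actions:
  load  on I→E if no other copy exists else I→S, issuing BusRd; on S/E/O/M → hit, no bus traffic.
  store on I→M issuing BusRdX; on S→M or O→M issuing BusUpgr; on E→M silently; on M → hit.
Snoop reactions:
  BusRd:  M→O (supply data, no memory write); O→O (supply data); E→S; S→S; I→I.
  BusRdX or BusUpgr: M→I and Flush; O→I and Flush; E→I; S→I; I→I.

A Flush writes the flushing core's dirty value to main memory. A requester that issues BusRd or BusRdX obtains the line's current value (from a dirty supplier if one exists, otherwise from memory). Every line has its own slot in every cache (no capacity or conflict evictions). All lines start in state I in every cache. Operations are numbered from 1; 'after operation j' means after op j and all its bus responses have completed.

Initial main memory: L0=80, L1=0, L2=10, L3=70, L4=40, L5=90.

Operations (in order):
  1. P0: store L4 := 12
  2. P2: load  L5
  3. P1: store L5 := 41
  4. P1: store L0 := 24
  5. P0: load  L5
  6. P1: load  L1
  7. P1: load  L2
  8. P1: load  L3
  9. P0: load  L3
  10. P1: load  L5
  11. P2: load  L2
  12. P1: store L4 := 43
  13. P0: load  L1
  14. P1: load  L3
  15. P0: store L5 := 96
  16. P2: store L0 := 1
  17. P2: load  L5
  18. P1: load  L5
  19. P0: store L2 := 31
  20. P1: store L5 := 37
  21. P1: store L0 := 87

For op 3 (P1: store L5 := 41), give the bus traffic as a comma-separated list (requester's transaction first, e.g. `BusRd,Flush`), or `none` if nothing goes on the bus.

bus = BusRdX

  op1 P0: store L4 := 12 → M/I/I on L4; bus BusRdX; mem=40
  op2 P2: load  L5 → I/I/E on L5; bus BusRd; mem=90
  op3 P1: store L5 := 41 → I/M/I on L5; bus BusRdX; mem=90
  op4 P1: store L0 := 24 → I/M/I on L0; bus BusRdX; mem=80
  op5 P0: load  L5 → S/O/I on L5; bus BusRd; mem=90
  op6 P1: load  L1 → I/E/I on L1; bus BusRd; mem=0
  op7 P1: load  L2 → I/E/I on L2; bus BusRd; mem=10
  op8 P1: load  L3 → I/E/I on L3; bus BusRd; mem=70
  op9 P0: load  L3 → S/S/I on L3; bus BusRd; mem=70
  op10 P1: load  L5 → S/O/I on L5; bus (none); mem=90
  op11 P2: load  L2 → I/S/S on L2; bus BusRd; mem=10
  op12 P1: store L4 := 43 → I/M/I on L4; bus BusRdX Flush; mem=12
  op13 P0: load  L1 → S/S/I on L1; bus BusRd; mem=0
  op14 P1: load  L3 → S/S/I on L3; bus (none); mem=70
  op15 P0: store L5 := 96 → M/I/I on L5; bus BusUpgr Flush; mem=41
  op16 P2: store L0 := 1 → I/I/M on L0; bus BusRdX Flush; mem=24
  op17 P2: load  L5 → O/I/S on L5; bus BusRd; mem=41
  op18 P1: load  L5 → O/S/S on L5; bus BusRd; mem=41
  op19 P0: store L2 := 31 → M/I/I on L2; bus BusRdX; mem=10
  op20 P1: store L5 := 37 → I/M/I on L5; bus BusUpgr Flush; mem=96
  op21 P1: store L0 := 87 → I/M/I on L0; bus BusRdX Flush; mem=1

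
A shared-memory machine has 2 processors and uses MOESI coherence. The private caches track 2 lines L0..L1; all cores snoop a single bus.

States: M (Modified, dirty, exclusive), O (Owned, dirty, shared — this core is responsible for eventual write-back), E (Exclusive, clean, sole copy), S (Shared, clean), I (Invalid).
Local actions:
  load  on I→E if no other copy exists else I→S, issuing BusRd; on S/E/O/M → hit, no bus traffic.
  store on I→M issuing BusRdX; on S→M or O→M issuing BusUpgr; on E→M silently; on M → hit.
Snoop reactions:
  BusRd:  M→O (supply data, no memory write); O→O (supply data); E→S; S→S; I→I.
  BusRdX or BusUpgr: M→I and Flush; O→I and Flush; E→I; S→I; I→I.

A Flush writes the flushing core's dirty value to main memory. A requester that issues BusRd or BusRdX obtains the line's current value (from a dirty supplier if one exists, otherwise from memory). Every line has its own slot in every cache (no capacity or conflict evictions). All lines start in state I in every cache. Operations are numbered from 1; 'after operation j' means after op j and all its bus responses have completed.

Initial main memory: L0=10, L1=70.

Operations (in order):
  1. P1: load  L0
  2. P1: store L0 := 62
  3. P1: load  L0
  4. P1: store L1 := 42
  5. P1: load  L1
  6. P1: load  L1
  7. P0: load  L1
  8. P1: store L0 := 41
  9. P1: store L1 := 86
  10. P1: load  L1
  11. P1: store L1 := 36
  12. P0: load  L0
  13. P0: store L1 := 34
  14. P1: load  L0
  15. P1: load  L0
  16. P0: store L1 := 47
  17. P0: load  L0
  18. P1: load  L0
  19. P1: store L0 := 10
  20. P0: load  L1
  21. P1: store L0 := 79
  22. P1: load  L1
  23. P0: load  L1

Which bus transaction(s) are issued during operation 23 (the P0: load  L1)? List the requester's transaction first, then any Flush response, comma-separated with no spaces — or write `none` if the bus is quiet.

[1] P1: load  L0 | P0:I, P1:E(10) | bus: BusRd
[2] P1: store L0 := 62 | P0:I, P1:M(62) | bus: none
[3] P1: load  L0 | P0:I, P1:M(62) | bus: none
[4] P1: store L1 := 42 | P0:I, P1:M(42) | bus: BusRdX
[5] P1: load  L1 | P0:I, P1:M(42) | bus: none
[6] P1: load  L1 | P0:I, P1:M(42) | bus: none
[7] P0: load  L1 | P0:S(42), P1:O(42) | bus: BusRd
[8] P1: store L0 := 41 | P0:I, P1:M(41) | bus: none
[9] P1: store L1 := 86 | P0:I, P1:M(86) | bus: BusUpgr
[10] P1: load  L1 | P0:I, P1:M(86) | bus: none
[11] P1: store L1 := 36 | P0:I, P1:M(36) | bus: none
[12] P0: load  L0 | P0:S(41), P1:O(41) | bus: BusRd
[13] P0: store L1 := 34 | P0:M(34), P1:I | bus: BusRdX,Flush
[14] P1: load  L0 | P0:S(41), P1:O(41) | bus: none
[15] P1: load  L0 | P0:S(41), P1:O(41) | bus: none
[16] P0: store L1 := 47 | P0:M(47), P1:I | bus: none
[17] P0: load  L0 | P0:S(41), P1:O(41) | bus: none
[18] P1: load  L0 | P0:S(41), P1:O(41) | bus: none
[19] P1: store L0 := 10 | P0:I, P1:M(10) | bus: BusUpgr
[20] P0: load  L1 | P0:M(47), P1:I | bus: none
[21] P1: store L0 := 79 | P0:I, P1:M(79) | bus: none
[22] P1: load  L1 | P0:O(47), P1:S(47) | bus: BusRd
[23] P0: load  L1 | P0:O(47), P1:S(47) | bus: none

bus = none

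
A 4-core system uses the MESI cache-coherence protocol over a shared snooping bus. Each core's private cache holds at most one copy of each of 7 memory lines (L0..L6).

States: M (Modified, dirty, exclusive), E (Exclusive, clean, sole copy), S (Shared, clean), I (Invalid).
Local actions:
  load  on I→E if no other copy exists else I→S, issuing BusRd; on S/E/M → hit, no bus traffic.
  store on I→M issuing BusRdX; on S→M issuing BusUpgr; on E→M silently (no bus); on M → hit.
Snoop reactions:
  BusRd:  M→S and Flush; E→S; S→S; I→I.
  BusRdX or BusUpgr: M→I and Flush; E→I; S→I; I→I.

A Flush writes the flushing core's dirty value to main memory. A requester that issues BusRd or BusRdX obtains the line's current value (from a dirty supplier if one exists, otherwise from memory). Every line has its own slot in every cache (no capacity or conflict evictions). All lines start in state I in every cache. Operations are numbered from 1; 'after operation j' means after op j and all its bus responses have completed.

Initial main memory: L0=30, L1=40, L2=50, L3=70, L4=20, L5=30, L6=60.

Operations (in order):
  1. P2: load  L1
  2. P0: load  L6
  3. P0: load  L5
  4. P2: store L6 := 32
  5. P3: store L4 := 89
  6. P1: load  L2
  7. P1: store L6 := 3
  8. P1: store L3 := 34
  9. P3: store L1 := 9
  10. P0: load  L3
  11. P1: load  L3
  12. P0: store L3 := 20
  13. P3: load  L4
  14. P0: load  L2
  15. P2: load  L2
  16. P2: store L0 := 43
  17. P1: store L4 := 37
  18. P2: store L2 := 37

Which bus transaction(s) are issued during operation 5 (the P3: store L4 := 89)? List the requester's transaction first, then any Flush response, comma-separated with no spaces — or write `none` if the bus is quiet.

  op1 P2: load  L1 → I/I/E/I on L1; bus BusRd; mem=40
  op2 P0: load  L6 → E/I/I/I on L6; bus BusRd; mem=60
  op3 P0: load  L5 → E/I/I/I on L5; bus BusRd; mem=30
  op4 P2: store L6 := 32 → I/I/M/I on L6; bus BusRdX; mem=60
  op5 P3: store L4 := 89 → I/I/I/M on L4; bus BusRdX; mem=20
  op6 P1: load  L2 → I/E/I/I on L2; bus BusRd; mem=50
  op7 P1: store L6 := 3 → I/M/I/I on L6; bus BusRdX Flush; mem=32
  op8 P1: store L3 := 34 → I/M/I/I on L3; bus BusRdX; mem=70
  op9 P3: store L1 := 9 → I/I/I/M on L1; bus BusRdX; mem=40
  op10 P0: load  L3 → S/S/I/I on L3; bus BusRd Flush; mem=34
  op11 P1: load  L3 → S/S/I/I on L3; bus (none); mem=34
  op12 P0: store L3 := 20 → M/I/I/I on L3; bus BusUpgr; mem=34
  op13 P3: load  L4 → I/I/I/M on L4; bus (none); mem=20
  op14 P0: load  L2 → S/S/I/I on L2; bus BusRd; mem=50
  op15 P2: load  L2 → S/S/S/I on L2; bus BusRd; mem=50
  op16 P2: store L0 := 43 → I/I/M/I on L0; bus BusRdX; mem=30
  op17 P1: store L4 := 37 → I/M/I/I on L4; bus BusRdX Flush; mem=89
  op18 P2: store L2 := 37 → I/I/M/I on L2; bus BusUpgr; mem=50

bus = BusRdX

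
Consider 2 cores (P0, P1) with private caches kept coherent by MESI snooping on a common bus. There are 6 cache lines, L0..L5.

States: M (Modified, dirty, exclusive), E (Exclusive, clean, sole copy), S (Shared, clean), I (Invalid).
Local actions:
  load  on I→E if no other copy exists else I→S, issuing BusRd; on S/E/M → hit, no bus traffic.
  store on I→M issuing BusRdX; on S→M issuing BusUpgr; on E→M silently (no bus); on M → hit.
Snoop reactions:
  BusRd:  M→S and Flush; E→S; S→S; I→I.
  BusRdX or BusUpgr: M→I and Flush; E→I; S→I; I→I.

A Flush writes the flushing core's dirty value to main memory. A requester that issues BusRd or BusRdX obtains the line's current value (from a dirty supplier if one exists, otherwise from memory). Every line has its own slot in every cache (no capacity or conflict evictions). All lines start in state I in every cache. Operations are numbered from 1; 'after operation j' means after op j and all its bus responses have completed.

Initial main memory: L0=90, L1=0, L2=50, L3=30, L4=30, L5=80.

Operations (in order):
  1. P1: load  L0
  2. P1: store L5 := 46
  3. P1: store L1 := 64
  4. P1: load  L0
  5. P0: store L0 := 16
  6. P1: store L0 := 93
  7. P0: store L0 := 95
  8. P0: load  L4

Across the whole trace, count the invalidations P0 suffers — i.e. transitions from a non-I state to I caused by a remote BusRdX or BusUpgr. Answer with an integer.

invalidations = 1

  op1 P1: load  L0 → I/E on L0; bus BusRd; mem=90
  op2 P1: store L5 := 46 → I/M on L5; bus BusRdX; mem=80
  op3 P1: store L1 := 64 → I/M on L1; bus BusRdX; mem=0
  op4 P1: load  L0 → I/E on L0; bus (none); mem=90
  op5 P0: store L0 := 16 → M/I on L0; bus BusRdX; mem=90
  op6 P1: store L0 := 93 → I/M on L0; bus BusRdX Flush; mem=16
  op7 P0: store L0 := 95 → M/I on L0; bus BusRdX Flush; mem=93
  op8 P0: load  L4 → E/I on L4; bus BusRd; mem=30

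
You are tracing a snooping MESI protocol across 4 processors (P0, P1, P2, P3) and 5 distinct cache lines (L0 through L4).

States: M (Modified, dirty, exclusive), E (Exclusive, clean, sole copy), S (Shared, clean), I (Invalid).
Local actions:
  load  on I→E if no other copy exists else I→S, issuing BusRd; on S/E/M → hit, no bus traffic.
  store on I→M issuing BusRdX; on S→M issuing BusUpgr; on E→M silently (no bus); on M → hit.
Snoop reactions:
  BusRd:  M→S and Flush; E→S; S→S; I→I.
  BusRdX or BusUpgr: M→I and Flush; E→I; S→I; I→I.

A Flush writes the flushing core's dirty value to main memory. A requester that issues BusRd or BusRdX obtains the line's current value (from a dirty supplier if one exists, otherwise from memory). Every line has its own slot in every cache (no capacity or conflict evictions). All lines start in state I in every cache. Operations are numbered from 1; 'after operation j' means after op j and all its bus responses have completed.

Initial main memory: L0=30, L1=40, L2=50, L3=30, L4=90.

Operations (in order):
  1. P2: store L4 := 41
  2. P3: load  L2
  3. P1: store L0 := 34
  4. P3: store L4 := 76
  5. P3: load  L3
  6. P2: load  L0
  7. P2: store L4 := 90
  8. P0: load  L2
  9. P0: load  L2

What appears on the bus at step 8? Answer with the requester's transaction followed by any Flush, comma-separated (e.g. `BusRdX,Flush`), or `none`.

bus = BusRd

1. P2: store L4 := 41  bus=[BusRdX]  L4: P0=I P1=I P2=M P3=I  mem[L4]=90
2. P3: load  L2  bus=[BusRd]  L2: P0=I P1=I P2=I P3=E  mem[L2]=50
3. P1: store L0 := 34  bus=[BusRdX]  L0: P0=I P1=M P2=I P3=I  mem[L0]=30
4. P3: store L4 := 76  bus=[BusRdX,Flush]  L4: P0=I P1=I P2=I P3=M  mem[L4]=41
5. P3: load  L3  bus=[BusRd]  L3: P0=I P1=I P2=I P3=E  mem[L3]=30
6. P2: load  L0  bus=[BusRd,Flush]  L0: P0=I P1=S P2=S P3=I  mem[L0]=34
7. P2: store L4 := 90  bus=[BusRdX,Flush]  L4: P0=I P1=I P2=M P3=I  mem[L4]=76
8. P0: load  L2  bus=[BusRd]  L2: P0=S P1=I P2=I P3=S  mem[L2]=50
9. P0: load  L2  bus=[-]  L2: P0=S P1=I P2=I P3=S  mem[L2]=50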